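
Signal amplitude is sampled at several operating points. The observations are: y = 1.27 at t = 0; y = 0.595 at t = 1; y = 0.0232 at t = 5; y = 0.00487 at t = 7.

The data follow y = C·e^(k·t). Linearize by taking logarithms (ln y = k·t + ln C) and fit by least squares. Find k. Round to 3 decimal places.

k = -0.799

Let Y = ln y. Fitting Y = k·t + ln C by least squares:
Sums: Σt = 13.0000, Σ(t)² = 75.0000, Σln y = -9.3684, Σt·ln y = -56.6098.
Normal system: [[75.0000, 13.0000]; [13.0000, 4]]·[k, ln C]ᵀ = [-56.6098, -9.3684]ᵀ.
Δ = 75.0000·4 − (13.0000)² = 131.0000; k = (-56.6098·4 − 13.0000·-9.3684)/131.0000 = -0.79885, ln C = (75.0000·-9.3684 − 13.0000·-56.6098)/131.0000 = 0.25416.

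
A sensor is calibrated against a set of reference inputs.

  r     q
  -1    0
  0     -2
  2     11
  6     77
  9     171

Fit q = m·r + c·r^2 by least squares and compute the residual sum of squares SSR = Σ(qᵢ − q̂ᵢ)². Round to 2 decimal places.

SSR = 6.72

XᵀX·[m, c]ᵀ = Xᵀq reads: 122·m + 952·c = 2023;  952·m + 7874·c = 16667.
Determinant 122·7874 − 952² = 54324.
m = (2023·7874 − 952·16667)/54324 = 3451/3018; c = (122·16667 − 952·2023)/54324 = 5971/3018.
Residuals: -420/503, -2, 402/503, -546/503, 228/503; SSR = 3380/503.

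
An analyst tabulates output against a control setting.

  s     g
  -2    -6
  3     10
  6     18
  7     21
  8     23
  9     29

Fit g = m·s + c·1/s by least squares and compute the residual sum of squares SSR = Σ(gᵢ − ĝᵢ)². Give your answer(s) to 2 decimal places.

Normal-equation sums: Σs·s = 243, Σs·1/s = 6, Σ1/s·1/s = 111073/254016.
Moment sums: Σs·g = 742, Σ1/s·g = 1327/72.
Normal equations: [[243, 6]; [6, 111073/254016]]·[m, c]ᵀ = [742, 1327/72]ᵀ.
det = 243·(111073/254016) − 6² = 220323/3136.
m = (742·(111073/254016) − 6·(1327/72))/(220323/3136) = 54326230/17846163; c = (243·(1327/72) − 6·742)/(220323/3136) = 27832/73441.
Residuals: 4957070/17846163, 4409516/5948721, -1951214/5948721, -6480355/17846163, -24993488/17846163, 3094577/1982907; SSR = 93924422/17846163.

SSR = 5.26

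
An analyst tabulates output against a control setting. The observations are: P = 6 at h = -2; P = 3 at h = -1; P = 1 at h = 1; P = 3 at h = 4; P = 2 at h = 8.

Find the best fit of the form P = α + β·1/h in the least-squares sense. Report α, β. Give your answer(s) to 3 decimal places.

α = 2.961, β = -1.559

Entries of AᵀA: Σ1 = 5, Σ1/h = -1/8, Σ1/h·1/h = 149/64.
For AᵀP: ΣP = 15, Σ1/h·P = -4.
Normal equations: [[5, -1/8]; [-1/8, 149/64]]·[α, β]ᵀ = [15, -4]ᵀ.
det = 5·(149/64) − (-1/8)² = 93/8.
α = (15·(149/64) − (-1/8)·(-4))/(93/8) = 2203/744; β = (5·(-4) − (-1/8)·15)/(93/8) = -145/93.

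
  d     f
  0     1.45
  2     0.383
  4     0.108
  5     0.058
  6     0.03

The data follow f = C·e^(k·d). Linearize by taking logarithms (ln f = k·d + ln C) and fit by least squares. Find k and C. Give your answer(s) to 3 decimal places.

Linearized form: ln f = k·d + ln C. From the 5 transformed points,
Σd = 17.0000, Σ(d)² = 81.0000, Σln f = -9.1677, Σd·ln f = -46.0978.
Normal system: [[81.0000, 17.0000]; [17.0000, 5]]·[k, ln C]ᵀ = [-46.0978, -9.1677]ᵀ.
Δ = 81.0000·5 − (17.0000)² = 116.0000; k = (-46.0978·5 − 17.0000·-9.1677)/116.0000 = -0.64344, ln C = (81.0000·-9.1677 − 17.0000·-46.0978)/116.0000 = 0.35417, so C = exp(0.35417) = 1.42500.

k = -0.643, C = 1.425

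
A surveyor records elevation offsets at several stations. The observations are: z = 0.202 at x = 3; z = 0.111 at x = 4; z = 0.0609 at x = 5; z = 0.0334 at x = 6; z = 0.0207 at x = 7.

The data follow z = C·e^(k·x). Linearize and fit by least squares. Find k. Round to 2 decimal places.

k = -0.58

Linearized form: ln z = k·x + ln C. From the 5 transformed points,
Σx = 25.0000, Σ(x)² = 135.0000, Σln z = -13.8731, Σx·ln z = -75.1225.
Normal system: [[135.0000, 25.0000]; [25.0000, 5]]·[k, ln C]ᵀ = [-75.1225, -13.8731]ᵀ.
Solving (det = 50.0000): k = -0.57572, ln C = 0.10401.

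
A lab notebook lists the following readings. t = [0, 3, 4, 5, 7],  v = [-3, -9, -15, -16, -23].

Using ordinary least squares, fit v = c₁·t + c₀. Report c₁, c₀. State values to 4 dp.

c₁ = -2.8806, c₀ = -2.2537

Setting ∂/∂c₁ … = 0 gives: 99·c₁ + 19·c₀ = -328;  19·c₁ + 5·c₀ = -66.
(Σt·t = 99, Σt = 19, Σ1 = 5, Σt·v = -328, Σv = -66.)
Eliminating c₀: 5·(row 1) − 19·(row 2) gives 134·c₁ = 5·(-328) − 19·(-66) = -386, so c₁ = -193/67.
Then c₀ = ((-66) − 19·(-193/67))/5 = -151/67.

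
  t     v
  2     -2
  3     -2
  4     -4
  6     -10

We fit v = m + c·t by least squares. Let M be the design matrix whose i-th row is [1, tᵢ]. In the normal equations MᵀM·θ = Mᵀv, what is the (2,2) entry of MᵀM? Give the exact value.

Row 2 ↔ basis t, column 2 ↔ basis t, so (MᵀM)_{2,2} = Σᵢ (t)·(t) = (2)·(2) + (3)·(3) + (4)·(4) + (6)·(6) = 65.

65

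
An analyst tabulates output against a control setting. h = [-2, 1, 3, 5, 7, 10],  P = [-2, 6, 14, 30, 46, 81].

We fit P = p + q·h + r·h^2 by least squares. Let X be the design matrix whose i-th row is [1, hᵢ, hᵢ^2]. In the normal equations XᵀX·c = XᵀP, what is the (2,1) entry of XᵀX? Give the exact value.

Row 2 ↔ basis h, column 1 ↔ basis 1, so (XᵀX)_{2,1} = Σᵢ h = (-2)·(1) + (1)·(1) + (3)·(1) + (5)·(1) + (7)·(1) + (10)·(1) = 24.

24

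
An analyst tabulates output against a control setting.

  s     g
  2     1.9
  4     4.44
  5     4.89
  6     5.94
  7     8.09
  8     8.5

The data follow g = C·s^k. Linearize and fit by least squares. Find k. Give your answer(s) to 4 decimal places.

k = 1.0836

Let Y = ln g. Fitting Y = k·ln s + ln C by least squares:
Σln s = 9.5060, Σ(ln s)² = 16.3136, Σln g = 9.7321, Σln s·ln g = 16.7766.
Equations: 16.3136·k + 9.5060·ln C = 16.7766;  9.5060·k + 6·ln C = 9.7321.
Solving (det = 7.5177): k = 1.08360, ln C = -0.09476.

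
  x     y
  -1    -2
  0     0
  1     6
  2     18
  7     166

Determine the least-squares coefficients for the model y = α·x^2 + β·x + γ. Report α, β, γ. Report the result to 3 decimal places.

MᵀM·[α, β, γ]ᵀ = Mᵀy reads: 2419·α + 351·β + 55·γ = 8210;  351·α + 55·β + 9·γ = 1206;  55·α + 9·β + 5·γ = 188.
(Σx^2·x^2 = 2419, Σx^2·x = 351, Σx^2 = 55, Σx·x = 55, Σx = 9, Σ1 = 5, Σx^2·y = 8210, Σx·y = 1206, Σy = 188.)
Inverting the 3×3 Gram matrix, [α, β, γ]ᵀ = [24593/8599, 32553/8599, -5796/8599]ᵀ.

α = 2.860, β = 3.786, γ = -0.674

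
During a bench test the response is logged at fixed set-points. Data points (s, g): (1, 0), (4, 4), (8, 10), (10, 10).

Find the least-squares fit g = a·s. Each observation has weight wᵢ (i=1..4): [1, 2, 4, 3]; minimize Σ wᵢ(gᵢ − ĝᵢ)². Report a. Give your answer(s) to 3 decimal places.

Normal-equation sums: Σwᵢ·s·s = 589.
Right-hand side: Σwᵢ·s·g = 652.
So AᵀWA·[a]ᵀ = AᵀWg: [[589]]·[a]ᵀ = [652]ᵀ.
a = 652/589 = 1.10696.

a = 1.107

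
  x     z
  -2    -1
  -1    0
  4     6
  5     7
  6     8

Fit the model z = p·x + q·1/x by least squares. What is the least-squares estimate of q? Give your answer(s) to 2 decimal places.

q = -1.78

Compute the Gram sums: Σx·x = 82, Σx·1/x = 5, Σ1/x·1/x = 4969/3600.
Right-hand side: Σx·z = 109, Σ1/x·z = 71/15.
MᵀM·[p, q]ᵀ = Mᵀz becomes [[82, 5]; [5, 4969/3600]]·[p, q]ᵀ = [109, 71/15]ᵀ.
Determinant 82·(4969/3600) − 5² = 158729/1800.
p = (109·(4969/3600) − 5·(71/15))/(158729/1800) = 456421/317458; q = (82·(71/15) − 5·109)/(158729/1800) = -282360/158729.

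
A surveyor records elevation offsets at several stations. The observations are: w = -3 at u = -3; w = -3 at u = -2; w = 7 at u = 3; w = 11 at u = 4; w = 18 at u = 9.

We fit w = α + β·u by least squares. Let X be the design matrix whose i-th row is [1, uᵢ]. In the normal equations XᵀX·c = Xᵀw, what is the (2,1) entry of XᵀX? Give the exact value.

11

Row 2 ↔ basis u, column 1 ↔ basis 1, so (XᵀX)_{2,1} = Σᵢ u = (-3)·(1) + (-2)·(1) + (3)·(1) + (4)·(1) + (9)·(1) = 11.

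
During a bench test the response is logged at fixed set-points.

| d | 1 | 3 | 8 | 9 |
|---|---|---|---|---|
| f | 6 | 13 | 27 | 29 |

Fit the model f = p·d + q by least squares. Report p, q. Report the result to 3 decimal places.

p = 2.866, q = 3.704

Normal-equation sums: Σd·d = 155, Σd = 21, Σ1 = 4.
For Aᵀf: Σd·f = 522, Σf = 75.
So AᵀA·[p, q]ᵀ = Aᵀf: [[155, 21]; [21, 4]]·[p, q]ᵀ = [522, 75]ᵀ.
Δ = 155·4 − 21² = 179.
p = (522·4 − 21·75)/179 = 513/179; q = (155·75 − 21·522)/179 = 663/179.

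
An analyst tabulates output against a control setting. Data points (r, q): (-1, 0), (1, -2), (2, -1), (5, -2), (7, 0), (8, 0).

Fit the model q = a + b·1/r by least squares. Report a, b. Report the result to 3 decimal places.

a = -0.678, b = -0.965

MᵀM·[a, b]ᵀ = Mᵀq reads: 6·a + (271/280)·b = -5;  (271/280)·a + (182361/78400)·b = -29/10.
(Σ1 = 6, Σ1/r = 271/280, Σ1/r·1/r = 182361/78400, Σq = -5, Σ1/r·q = -29/10.)
Eliminating b: (182361/78400)·(row 1) − (271/280)·(row 2) gives (40829/3136)·a = (182361/78400)·(-5) − (271/280)·(-29/10) = -691753/78400, so a = -691753/1020725.
Then b = ((-29/10) − (271/280)·(-691753/1020725))/(182361/78400) = -196952/204145.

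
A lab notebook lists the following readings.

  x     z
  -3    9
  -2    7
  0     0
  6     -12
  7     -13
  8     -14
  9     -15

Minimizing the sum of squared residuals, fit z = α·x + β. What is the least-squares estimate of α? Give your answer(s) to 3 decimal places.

Setting ∂/∂α … = 0 gives: 243·α + 25·β = -451;  25·α + 7·β = -38.
Δ = 243·7 − 25² = 1076.
α = ((-451)·7 − 25·(-38))/1076 = -2207/1076; β = (243·(-38) − 25·(-451))/1076 = 2041/1076.

α = -2.051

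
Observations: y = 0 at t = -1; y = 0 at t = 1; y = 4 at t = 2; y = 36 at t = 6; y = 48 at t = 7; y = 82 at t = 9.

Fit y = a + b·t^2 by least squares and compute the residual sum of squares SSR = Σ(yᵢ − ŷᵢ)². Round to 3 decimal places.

Entries of AᵀA: Σ1 = 6, Σt^2 = 172, Σt^2·t^2 = 10276.
For Aᵀy: Σy = 170, Σt^2·y = 10306.
Δ = 6·10276 − 172² = 32072.
a = (170·10276 − 172·10306)/32072 = -3214/4009; b = (6·10306 − 172·170)/32072 = 8149/8018.
Residuals: -1721/8018, -1721/8018, 2952/4009, 856/4009, -8009/8018, 3835/8018; SSR = 7643/4009.

SSR = 1.906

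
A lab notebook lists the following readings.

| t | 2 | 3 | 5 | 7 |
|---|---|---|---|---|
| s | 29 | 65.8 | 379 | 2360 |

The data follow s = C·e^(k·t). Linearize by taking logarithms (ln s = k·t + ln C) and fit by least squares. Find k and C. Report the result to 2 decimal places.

Let Y = ln s. Fitting Y = k·t + ln C by least squares:
AᵀA = [[87.0000, 17.0000]; [17.0000, 4]], rhs = [103.3471, 21.2579]ᵀ  (here Σt = 17.0000, Σ(t)² = 87.0000, Σln s = 21.2579, Σt·ln s = 103.3471).
Slope k = (n·Σt·ln s − Σt·Σln s)/(n·Σ(t)² − (Σt)²) = (4·103.3471 − 17.0000·21.2579)/59.0000 = 0.88143; ln C = (Σln s − k·Σt)/n = 1.56839, so C = exp(1.56839) = 4.79889.

k = 0.88, C = 4.80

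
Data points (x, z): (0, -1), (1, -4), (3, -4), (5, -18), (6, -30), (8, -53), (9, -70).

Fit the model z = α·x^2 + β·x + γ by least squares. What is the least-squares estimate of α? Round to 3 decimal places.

α = -1.056

The normal equations are: 12660·α + 1610·β + 216·γ = -10632;  1610·α + 216·β + 32·γ = -1340;  216·α + 32·β + 7·γ = -180.
(Σx^2·x^2 = 12660, Σx^2·x = 1610, Σx^2 = 216, Σx·x = 216, Σx = 32, Σ1 = 7, Σx^2·z = -10632, Σx·z = -1340, Σz = -180.)
Row-reducing yields α = -56054/53081, β = 106824/53081, γ = -123612/53081.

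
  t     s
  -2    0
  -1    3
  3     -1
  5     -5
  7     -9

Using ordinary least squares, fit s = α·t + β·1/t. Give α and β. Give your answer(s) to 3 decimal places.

α = -1.054, β = -0.245

From the data, Σt·t = 88, Σt·1/t = 5, Σ1/t·1/t = 62689/44100.
Moment sums: Σt·s = -94, Σ1/t·s = -118/21.
MᵀM·[α, β]ᵀ = Mᵀs becomes [[88, 5]; [5, 62689/44100]]·[α, β]ᵀ = [-94, -118/21]ᵀ.
Eliminating β: (62689/44100)·(row 1) − 5·(row 2) gives (1103533/11025)·α = (62689/44100)·(-94) − 5·(-118/21) = -2326883/22050, so α = -2326883/2207066.
Then β = ((-118/21) − 5·(-2326883/2207066))/(62689/44100) = -269850/1103533.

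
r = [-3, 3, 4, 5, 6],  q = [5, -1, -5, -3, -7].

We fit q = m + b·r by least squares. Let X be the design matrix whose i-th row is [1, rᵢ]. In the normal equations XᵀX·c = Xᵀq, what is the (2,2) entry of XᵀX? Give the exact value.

95

Row 2 ↔ basis r, column 2 ↔ basis r, so (XᵀX)_{2,2} = Σᵢ (r)·(r) = (-3)·(-3) + (3)·(3) + (4)·(4) + (5)·(5) + (6)·(6) = 95.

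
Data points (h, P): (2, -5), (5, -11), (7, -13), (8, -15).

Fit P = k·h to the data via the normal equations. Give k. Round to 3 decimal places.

The normal system MᵀM·[k]ᵀ = MᵀP is [[142]]·[k]ᵀ = [-276]ᵀ.
k = (-276)/142 = -1.94366.

k = -1.944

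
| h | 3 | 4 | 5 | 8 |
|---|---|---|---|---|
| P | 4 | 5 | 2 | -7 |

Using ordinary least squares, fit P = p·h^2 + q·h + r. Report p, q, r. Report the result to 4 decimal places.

p = -0.4751, q = 2.9337, r = -0.1271

The normal equations are: 5058·p + 728·q + 114·r = -282;  728·p + 114·q + 20·r = -14;  114·p + 20·q + 4·r = 4.
(Σh^2·h^2 = 5058, Σh^2·h = 728, Σh^2 = 114, Σh·h = 114, Σh = 20, Σ1 = 4, Σh^2·P = -282, Σh·P = -14, ΣP = 4.)
Row-reducing yields p = -86/181, q = 531/181, r = -23/181.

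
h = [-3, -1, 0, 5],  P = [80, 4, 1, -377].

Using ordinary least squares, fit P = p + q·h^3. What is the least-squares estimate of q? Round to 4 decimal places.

Compute the Gram sums: Σ1 = 4, Σh^3 = 97, Σh^3·h^3 = 16355.
Right-hand side: ΣP = -292, Σh^3·P = -49289.
So MᵀM·[p, q]ᵀ = MᵀP: [[4, 97]; [97, 16355]]·[p, q]ᵀ = [-292, -49289]ᵀ.
Δ = 4·16355 − 97² = 56011.
p = ((-292)·16355 − 97·(-49289))/56011 = 5373/56011; q = (4·(-49289) − 97·(-292))/56011 = -168832/56011.

q = -3.0143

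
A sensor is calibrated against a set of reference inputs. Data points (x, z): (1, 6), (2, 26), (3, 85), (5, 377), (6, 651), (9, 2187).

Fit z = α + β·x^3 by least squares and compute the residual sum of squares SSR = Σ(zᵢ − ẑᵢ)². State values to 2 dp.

SSR = 3.14

From the data, Σ1 = 6, Σx^3 = 1106, Σx^3·x^3 = 594516.
Moment sums: Σz = 3332, Σx^3·z = 1784573.
AᵀA·[α, β]ᵀ = Aᵀz becomes [[6, 1106]; [1106, 594516]]·[α, β]ᵀ = [3332, 1784573]ᵀ.
Determinant 6·594516 − 1106² = 2343860.
α = (3332·594516 − 1106·1784573)/2343860 = 3594787/1171930; β = (6·1784573 − 1106·3332)/2343860 = 3511123/1171930.
Residuals: -7433/117193, -1213591/1171930, 609471/585965, -333776/585965, 185815/234386, -96272/585965; SSR = 3677717/1171930.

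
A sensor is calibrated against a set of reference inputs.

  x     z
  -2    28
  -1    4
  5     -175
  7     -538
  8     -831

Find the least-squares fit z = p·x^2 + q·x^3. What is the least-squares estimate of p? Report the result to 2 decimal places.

p = 2.98

Compute the Gram sums: Σx^2·x^2 = 7139, Σx^2·x^3 = 52667, Σx^3·x^3 = 395483.
For Aᵀz: Σx^2·z = -83805, Σx^3·z = -632109.
AᵀA·[p, q]ᵀ = Aᵀz becomes [[7139, 52667]; [52667, 395483]]·[p, q]ᵀ = [-83805, -632109]ᵀ.
Eliminating q: 395483·(row 1) − 52667·(row 2) gives 49540248·p = 395483·(-83805) − 52667·(-632109) = 147831888, so p = 6159662/2064177.
Then q = ((-632109) − 52667·(6159662/2064177))/395483 = -4119509/2064177.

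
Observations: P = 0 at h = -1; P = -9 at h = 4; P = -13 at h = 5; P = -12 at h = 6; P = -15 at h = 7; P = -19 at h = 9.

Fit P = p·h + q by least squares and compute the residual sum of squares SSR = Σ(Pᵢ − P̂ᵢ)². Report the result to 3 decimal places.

AᵀA·[p, q]ᵀ = AᵀP reads: 208·p + 30·q = -449;  30·p + 6·q = -68.
(Σh·h = 208, Σh = 30, Σ1 = 6, Σh·P = -449, ΣP = -68.)
Eliminating q: 6·(row 1) − 30·(row 2) gives 348·p = 6·(-449) − 30·(-68) = -654, so p = -109/58.
Then q = ((-68) − 30·(-109/58))/6 = -337/174.
Residuals: 5/87, 79/174, -5/3, 211/174, 8/87, -13/87; SSR = 781/174.

SSR = 4.489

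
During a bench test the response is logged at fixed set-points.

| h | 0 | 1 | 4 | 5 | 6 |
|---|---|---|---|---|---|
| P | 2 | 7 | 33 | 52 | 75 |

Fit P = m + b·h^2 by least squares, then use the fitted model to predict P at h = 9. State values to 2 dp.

P̂ = 162.98

Normal-equation sums: Σ1 = 5, Σh^2 = 78, Σh^2·h^2 = 2178.
And ΣP = 169, Σh^2·P = 4535.
AᵀA·[m, b]ᵀ = AᵀP becomes [[5, 78]; [78, 2178]]·[m, b]ᵀ = [169, 4535]ᵀ.
Determinant 5·2178 − 78² = 4806.
m = (169·2178 − 78·4535)/4806 = 2392/801; b = (5·4535 − 78·169)/4806 = 9493/4806.
At h = 9: P̂ = (2392/801)·(1) + (9493/4806)·(81) = 261095/1602.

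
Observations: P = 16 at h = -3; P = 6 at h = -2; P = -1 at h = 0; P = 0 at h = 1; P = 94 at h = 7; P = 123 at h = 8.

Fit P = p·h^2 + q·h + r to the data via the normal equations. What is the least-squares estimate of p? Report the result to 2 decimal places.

p = 1.95

The normal system XᵀX·[p, q, r]ᵀ = XᵀP is [[6595, 821, 127]; [821, 127, 11]; [127, 11, 6]]·[p, q, r]ᵀ = [12646, 1582, 238]ᵀ.
Inverting the 3×3 Gram matrix, [p, q, r]ᵀ = [208471/107160, 1441/107160, -27433/17860]ᵀ.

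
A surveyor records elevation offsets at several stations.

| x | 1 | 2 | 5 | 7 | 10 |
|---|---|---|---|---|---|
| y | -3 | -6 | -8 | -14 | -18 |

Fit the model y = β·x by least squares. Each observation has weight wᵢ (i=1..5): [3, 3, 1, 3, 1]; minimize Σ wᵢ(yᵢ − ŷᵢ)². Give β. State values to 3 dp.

Sums needed: Σwᵢ·x·x = 287.
Moment sums: Σwᵢ·x·y = -559.
Normal equations: [[287]]·[β]ᵀ = [-559]ᵀ.
β = (-559)/287 = -1.94774.

β = -1.948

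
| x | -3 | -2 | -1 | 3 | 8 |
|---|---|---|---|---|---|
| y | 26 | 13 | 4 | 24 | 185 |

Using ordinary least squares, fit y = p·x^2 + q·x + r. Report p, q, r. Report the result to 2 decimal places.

p = 2.94, q = -0.38, r = -0.39

Compute the Gram sums: Σx^2·x^2 = 4275, Σx^2·x = 503, Σx^2 = 87, Σx·x = 87, Σx = 5, Σ1 = 5.
Right-hand side: Σx^2·y = 12346, Σx·y = 1444, Σy = 252.
Row-reducing yields p = 15091/5131, q = -1972/5131, r = -287/733.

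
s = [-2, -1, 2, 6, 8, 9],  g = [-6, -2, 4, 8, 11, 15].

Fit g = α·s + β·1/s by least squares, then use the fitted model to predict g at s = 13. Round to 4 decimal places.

ĝ = 19.5291

Compute the Gram sums: Σs·s = 190, Σs·1/s = 6, Σ1/s·1/s = 8065/5184.
And Σs·g = 293, Σ1/s·g = 91/8.
det = 190·(8065/5184) − 6² = 672863/2592.
α = (293·(8065/5184) − 6·(91/8))/(672863/2592) = 2009237/1345726; β = (190·(91/8) − 6·293)/(672863/2592) = 1045224/672863.
At s = 13: ĝ = (2009237/1345726)·(13) + (1045224/672863)·(1/13) = 341651501/17494438.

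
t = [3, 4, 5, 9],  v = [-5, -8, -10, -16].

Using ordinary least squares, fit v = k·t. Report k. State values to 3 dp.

Entries of MᵀM: Σt·t = 131.
For Mᵀv: Σt·v = -241.
k = (-241)/131 = -1.83969.

k = -1.840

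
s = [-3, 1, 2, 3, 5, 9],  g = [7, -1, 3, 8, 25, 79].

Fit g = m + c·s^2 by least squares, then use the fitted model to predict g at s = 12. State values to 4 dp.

ĝ = 142.0530

Entries of AᵀA: Σ1 = 6, Σs^2 = 129, Σs^2·s^2 = 7365.
Right-hand side: Σg = 121, Σs^2·g = 7170.
So AᵀA·[m, c]ᵀ = Aᵀg: [[6, 129]; [129, 7365]]·[m, c]ᵀ = [121, 7170]ᵀ.
Determinant 6·7365 − 129² = 27549.
m = (121·7365 − 129·7170)/27549 = -11255/9183; c = (6·7170 − 129·121)/27549 = 9137/9183.
At s = 12: ĝ = (-11255/9183)·(1) + (9137/9183)·(144) = 1304473/9183.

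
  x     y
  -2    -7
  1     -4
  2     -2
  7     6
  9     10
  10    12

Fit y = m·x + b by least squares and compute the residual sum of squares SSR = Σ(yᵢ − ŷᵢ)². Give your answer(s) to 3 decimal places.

SSR = 2.647

Entries of AᵀA: Σx·x = 239, Σx = 27, Σ1 = 6.
Moment sums: Σx·y = 258, Σy = 15.
AᵀA·[m, b]ᵀ = Aᵀy becomes [[239, 27]; [27, 6]]·[m, b]ᵀ = [258, 15]ᵀ.
Δ = 239·6 − 27² = 705.
m = (258·6 − 27·15)/705 = 381/235; b = (239·15 − 27·258)/705 = -1127/235.
Residuals: 244/235, -194/235, -21/47, -26/47, 48/235, 137/235; SSR = 622/235.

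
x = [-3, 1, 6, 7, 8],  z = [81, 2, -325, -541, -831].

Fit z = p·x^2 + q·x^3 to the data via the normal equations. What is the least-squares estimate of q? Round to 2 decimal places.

The normal equations are: 7875·p + 57109·q = -90662;  57109·p + 427179·q = -683420.
(Σx^2·x^2 = 7875, Σx^2·x^3 = 57109, Σx^3·x^3 = 427179, Σx^2·z = -90662, Σx^3·z = -683420.)
Determinant 7875·427179 − 57109² = 102596744.
p = ((-90662)·427179 − 57109·(-683420))/102596744 = 6533267/2230364; q = (7875·(-683420) − 57109·(-90662))/102596744 = -102158171/51298372.

q = -1.99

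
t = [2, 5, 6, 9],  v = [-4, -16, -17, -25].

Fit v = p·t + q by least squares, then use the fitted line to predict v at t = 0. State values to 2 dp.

v̂ = 0.78

With design matrix M, MᵀM = [[146, 22]; [22, 4]] and Mᵀv = [-415, -62]ᵀ.
det = 146·4 − 22² = 100.
p = ((-415)·4 − 22·(-62))/100 = -74/25; q = (146·(-62) − 22·(-415))/100 = 39/50.
At t = 0: v̂ = (-74/25)·(0) + (39/50)·(1) = 39/50.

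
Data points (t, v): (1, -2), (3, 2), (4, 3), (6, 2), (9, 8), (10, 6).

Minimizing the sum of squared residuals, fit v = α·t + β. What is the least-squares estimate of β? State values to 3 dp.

AᵀA·[α, β]ᵀ = Aᵀv reads: 243·α + 33·β = 160;  33·α + 6·β = 19.
(Σt·t = 243, Σt = 33, Σ1 = 6, Σt·v = 160, Σv = 19.)
det = 243·6 − 33² = 369.
α = (160·6 − 33·19)/369 = 37/41; β = (243·19 − 33·160)/369 = -221/123.

β = -1.797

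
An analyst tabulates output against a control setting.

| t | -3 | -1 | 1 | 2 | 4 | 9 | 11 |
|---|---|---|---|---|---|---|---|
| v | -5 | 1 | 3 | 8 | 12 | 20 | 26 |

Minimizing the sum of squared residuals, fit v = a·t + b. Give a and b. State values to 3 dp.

a = 2.118, b = 2.327

From the data, Σt·t = 233, Σt = 23, Σ1 = 7.
Right-hand side: Σt·v = 547, Σv = 65.
So AᵀA·[a, b]ᵀ = Aᵀv: [[233, 23]; [23, 7]]·[a, b]ᵀ = [547, 65]ᵀ.
Eliminating b: 7·(row 1) − 23·(row 2) gives 1102·a = 7·547 − 23·65 = 2334, so a = 1167/551.
Then b = (65 − 23·(1167/551))/7 = 1282/551.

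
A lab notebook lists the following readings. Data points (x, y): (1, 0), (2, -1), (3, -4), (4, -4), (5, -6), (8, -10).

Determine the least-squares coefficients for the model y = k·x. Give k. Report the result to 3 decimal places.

Forming MᵀM = [[119]] and Mᵀy = [-140]ᵀ gives MᵀM·[k]ᵀ = Mᵀy.
k = (-140)/119 = -1.17647.

k = -1.176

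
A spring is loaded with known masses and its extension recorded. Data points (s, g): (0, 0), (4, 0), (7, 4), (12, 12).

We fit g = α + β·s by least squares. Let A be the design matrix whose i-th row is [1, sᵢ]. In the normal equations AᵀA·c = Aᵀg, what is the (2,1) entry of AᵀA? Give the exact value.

23

Row 2 ↔ basis s, column 1 ↔ basis 1, so (AᵀA)_{2,1} = Σᵢ s = (0)·(1) + (4)·(1) + (7)·(1) + (12)·(1) = 23.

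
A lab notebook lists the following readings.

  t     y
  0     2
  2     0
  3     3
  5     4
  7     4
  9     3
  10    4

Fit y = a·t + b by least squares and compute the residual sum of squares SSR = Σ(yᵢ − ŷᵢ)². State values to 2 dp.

SSR = 7.46

Compute the Gram sums: Σt·t = 268, Σt = 36, Σ1 = 7.
Right-hand side: Σt·y = 124, Σy = 20.
Normal equations: [[268, 36]; [36, 7]]·[a, b]ᵀ = [124, 20]ᵀ.
det = 268·7 − 36² = 580.
a = (124·7 − 36·20)/580 = 37/145; b = (268·20 − 36·124)/580 = 224/145.
Residuals: 66/145, -298/145, 20/29, 171/145, 97/145, -122/145, -14/145; SSR = 1082/145.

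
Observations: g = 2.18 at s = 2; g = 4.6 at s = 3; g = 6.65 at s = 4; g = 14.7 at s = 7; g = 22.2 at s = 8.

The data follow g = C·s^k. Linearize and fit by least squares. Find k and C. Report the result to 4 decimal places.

Linearized form: ln g = k·ln s + ln C. From the 5 transformed points,
Σln s = 7.2034, Σ(ln s)² = 11.7199, Σln g = 9.9879, Σln s·ln g = 16.5200.
Equations: 11.7199·k + 7.2034·ln C = 16.5200;  7.2034·k + 5·ln C = 9.9879.
Solving (det = 6.7102): k = 1.58755, ln C = -0.28956, so C = exp(-0.28956) = 0.74859.

k = 1.5875, C = 0.7486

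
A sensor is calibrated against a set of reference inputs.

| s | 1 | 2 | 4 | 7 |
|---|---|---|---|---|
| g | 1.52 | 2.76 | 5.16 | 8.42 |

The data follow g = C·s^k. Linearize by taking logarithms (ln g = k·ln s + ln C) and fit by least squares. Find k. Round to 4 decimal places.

k = 0.8822

Let Y = ln g. Fitting Y = k·ln s + ln C by least squares:
Σln s = 4.0254, Σ(ln s)² = 6.1888, Σln g = 5.2055, Σln s·ln g = 7.1245.
Equations: 6.1888·k + 4.0254·ln C = 7.1245;  4.0254·k + 4·ln C = 5.2055.
Δ = 6.1888·4 − (4.0254)² = 8.5519; k = (7.1245·4 − 4.0254·5.2055)/8.5519 = 0.88216, ln C = (6.1888·5.2055 − 4.0254·7.1245)/8.5519 = 0.41362.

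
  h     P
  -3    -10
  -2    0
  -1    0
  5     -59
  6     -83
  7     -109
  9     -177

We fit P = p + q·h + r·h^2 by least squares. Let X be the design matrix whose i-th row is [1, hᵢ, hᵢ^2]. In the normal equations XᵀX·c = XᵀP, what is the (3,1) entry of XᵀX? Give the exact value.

205

Row 3 ↔ basis h^2, column 1 ↔ basis 1, so (XᵀX)_{3,1} = Σᵢ h^2 = (9)·(1) + (4)·(1) + (1)·(1) + (25)·(1) + (36)·(1) + (49)·(1) + (81)·(1) = 205.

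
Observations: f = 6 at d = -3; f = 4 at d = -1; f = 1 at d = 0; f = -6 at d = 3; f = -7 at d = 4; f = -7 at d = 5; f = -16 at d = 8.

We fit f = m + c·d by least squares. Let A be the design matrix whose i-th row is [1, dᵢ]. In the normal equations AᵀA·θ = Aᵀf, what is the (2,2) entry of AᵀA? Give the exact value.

124

Row 2 ↔ basis d, column 2 ↔ basis d, so (AᵀA)_{2,2} = Σᵢ (d)·(d) = (-3)·(-3) + (-1)·(-1) + (0)·(0) + (3)·(3) + (4)·(4) + (5)·(5) + (8)·(8) = 124.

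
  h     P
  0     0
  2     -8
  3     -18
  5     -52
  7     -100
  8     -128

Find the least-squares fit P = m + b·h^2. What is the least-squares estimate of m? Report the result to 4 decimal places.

m = -0.3182

Setting ∂/∂m … = 0 gives: 6·m + 151·b = -306;  151·m + 7219·b = -14586.
det = 6·7219 − 151² = 20513.
m = ((-306)·7219 − 151·(-14586))/20513 = -6528/20513; b = (6·(-14586) − 151·(-306))/20513 = -41310/20513.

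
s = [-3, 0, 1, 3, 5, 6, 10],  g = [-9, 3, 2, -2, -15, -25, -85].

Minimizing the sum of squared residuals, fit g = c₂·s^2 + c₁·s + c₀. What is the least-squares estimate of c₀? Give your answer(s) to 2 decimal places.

Sums needed: Σs^2·s^2 = 12084, Σs^2·s = 1342, Σs^2 = 180, Σs·s = 180, Σs = 22, Σ1 = 7.
Moment sums: Σs^2·g = -9872, Σs·g = -1052, Σg = -131.
Normal equations: [[12084, 1342, 180]; [1342, 180, 22]; [180, 22, 7]]·[c₂, c₁, c₀]ᵀ = [-9872, -1052, -131]ᵀ.
Row-reducing yields c₂ = -391837/391769, c₁ = 481100/391769, c₀ = 1232103/391769.

c₀ = 3.14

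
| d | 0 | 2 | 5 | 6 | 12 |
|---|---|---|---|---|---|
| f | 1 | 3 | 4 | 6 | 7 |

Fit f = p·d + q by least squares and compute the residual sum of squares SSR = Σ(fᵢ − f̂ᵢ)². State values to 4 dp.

SSR = 2.7881

Entries of XᵀX: Σd·d = 209, Σd = 25, Σ1 = 5.
Right-hand side: Σd·f = 146, Σf = 21.
XᵀX·[p, q]ᵀ = Xᵀf becomes [[209, 25]; [25, 5]]·[p, q]ᵀ = [146, 21]ᵀ.
Eliminating q: 5·(row 1) − 25·(row 2) gives 420·p = 5·146 − 25·21 = 205, so p = 41/84.
Then q = (21 − 25·(41/84))/5 = 739/420.
Residuals: -319/420, 37/140, -1/5, 551/420, -37/60; SSR = 1171/420.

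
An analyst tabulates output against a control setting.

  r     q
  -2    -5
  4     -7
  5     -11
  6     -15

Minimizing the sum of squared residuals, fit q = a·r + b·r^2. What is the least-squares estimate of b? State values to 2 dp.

b = -0.60

Sums needed: Σr·r = 81, Σr·r^2 = 397, Σr^2·r^2 = 2193.
Right-hand side: Σr·q = -163, Σr^2·q = -947.
So XᵀX·[a, b]ᵀ = Xᵀq: [[81, 397]; [397, 2193]]·[a, b]ᵀ = [-163, -947]ᵀ.
Determinant 81·2193 − 397² = 20024.
a = ((-163)·2193 − 397·(-947))/20024 = 4625/5006; b = (81·(-947) − 397·(-163))/20024 = -2999/5006.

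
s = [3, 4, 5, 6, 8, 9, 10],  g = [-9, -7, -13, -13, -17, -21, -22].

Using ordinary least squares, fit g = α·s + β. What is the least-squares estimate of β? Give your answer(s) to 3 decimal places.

β = -1.120

The normal equations are: 331·α + 45·β = -743;  45·α + 7·β = -102.
det = 331·7 − 45² = 292.
α = ((-743)·7 − 45·(-102))/292 = -611/292; β = (331·(-102) − 45·(-743))/292 = -327/292.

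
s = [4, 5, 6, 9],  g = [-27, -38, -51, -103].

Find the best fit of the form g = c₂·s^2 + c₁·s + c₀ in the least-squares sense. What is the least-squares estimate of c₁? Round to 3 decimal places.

c₁ = -1.370

From the data, Σs^2·s^2 = 8738, Σs^2·s = 1134, Σs^2 = 158, Σs·s = 158, Σs = 24, Σ1 = 4.
And Σs^2·g = -11561, Σs·g = -1531, Σg = -219.
Row-reducing yields c₂ = -385/362, c₁ = -248/181, c₀ = -818/181.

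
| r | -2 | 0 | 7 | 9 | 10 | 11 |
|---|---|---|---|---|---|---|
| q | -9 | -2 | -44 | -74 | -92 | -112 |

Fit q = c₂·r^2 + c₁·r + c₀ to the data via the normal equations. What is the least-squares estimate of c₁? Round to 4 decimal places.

The normal system MᵀM·[c₂, c₁, c₀]ᵀ = Mᵀq is [[33619, 3395, 355]; [3395, 355, 35]; [355, 35, 6]]·[c₂, c₁, c₀]ᵀ = [-30938, -3108, -333]ᵀ.
Inverting the 3×3 Gram matrix, [c₂, c₁, c₀]ᵀ = [-90823/89592, 525259/447960, -8811/3733]ᵀ.

c₁ = 1.1726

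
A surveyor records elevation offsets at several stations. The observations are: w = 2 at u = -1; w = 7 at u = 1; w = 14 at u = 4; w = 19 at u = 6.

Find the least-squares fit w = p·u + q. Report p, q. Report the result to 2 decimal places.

Forming AᵀA = [[54, 10]; [10, 4]] and Aᵀw = [175, 42]ᵀ gives AᵀA·[p, q]ᵀ = Aᵀw.
det = 54·4 − 10² = 116.
p = (175·4 − 10·42)/116 = 70/29; q = (54·42 − 10·175)/116 = 259/58.

p = 2.41, q = 4.47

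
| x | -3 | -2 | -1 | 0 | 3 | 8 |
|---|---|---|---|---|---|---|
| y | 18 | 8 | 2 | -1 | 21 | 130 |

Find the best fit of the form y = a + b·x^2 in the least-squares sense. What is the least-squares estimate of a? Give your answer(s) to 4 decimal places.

AᵀA·[a, b]ᵀ = Aᵀy reads: 6·a + 87·b = 178;  87·a + 4275·b = 8705.
(Σ1 = 6, Σx^2 = 87, Σx^2·x^2 = 4275, Σy = 178, Σx^2·y = 8705.)
Δ = 6·4275 − 87² = 18081.
a = (178·4275 − 87·8705)/18081 = 1205/6027; b = (6·8705 − 87·178)/18081 = 12248/6027.

a = 0.1999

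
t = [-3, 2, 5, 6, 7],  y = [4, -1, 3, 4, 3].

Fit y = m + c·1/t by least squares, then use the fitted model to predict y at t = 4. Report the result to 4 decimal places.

From the data, Σ1 = 5, Σ1/t = 71/105, Σ1/t·1/t = 9907/22050.
Right-hand side: Σy = 13, Σ1/t·y = -29/210.
So AᵀA·[m, c]ᵀ = Aᵀy: [[5, 71/105]; [71/105, 9907/22050]]·[m, c]ᵀ = [13, -29/210]ᵀ.
Determinant 5·(9907/22050) − (71/105)² = 13151/7350.
m = (13·(9907/22050) − (71/105)·(-29/210))/(13151/7350) = 130850/39453; c = (5·(-29/210) − (71/105)·13)/(13151/7350) = -69685/13151.
At t = 4: ŷ = (130850/39453)·(1) + (-69685/13151)·(1/4) = 314345/157812.

ŷ = 1.9919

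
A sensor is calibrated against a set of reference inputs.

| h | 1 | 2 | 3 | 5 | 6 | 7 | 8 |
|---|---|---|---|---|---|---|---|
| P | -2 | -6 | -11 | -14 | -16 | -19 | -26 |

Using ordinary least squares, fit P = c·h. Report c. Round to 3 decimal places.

c = -2.947

The normal system AᵀA·[c]ᵀ = AᵀP is [[188]]·[c]ᵀ = [-554]ᵀ.
Hence c = -554 / 188 ≈ -2.94681.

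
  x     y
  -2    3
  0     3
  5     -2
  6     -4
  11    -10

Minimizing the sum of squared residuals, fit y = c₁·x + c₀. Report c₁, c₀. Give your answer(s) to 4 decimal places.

c₁ = -1.0377, c₀ = 2.1509

Forming MᵀM = [[186, 20]; [20, 5]] and Mᵀy = [-150, -10]ᵀ gives MᵀM·[c₁, c₀]ᵀ = Mᵀy.
Δ = 186·5 − 20² = 530.
c₁ = ((-150)·5 − 20·(-10))/530 = -55/53; c₀ = (186·(-10) − 20·(-150))/530 = 114/53.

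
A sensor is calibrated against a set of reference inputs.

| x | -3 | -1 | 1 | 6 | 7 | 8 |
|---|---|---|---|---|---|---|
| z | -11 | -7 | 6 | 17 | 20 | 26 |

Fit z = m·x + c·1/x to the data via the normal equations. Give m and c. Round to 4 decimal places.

Forming AᵀA = [[160, 6]; [6, 61385/28224]] and Aᵀz = [496, 717/28]ᵀ gives AᵀA·[m, c]ᵀ = Aᵀz.
Δ = 160·(61385/28224) − 6² = 275173/882.
m = (496·(61385/28224) − 6·(717/28))/(275173/882) = 1631909/550346; c = (160·(717/28) − 6·496)/(275173/882) = 988848/275173.

m = 2.9652, c = 3.5936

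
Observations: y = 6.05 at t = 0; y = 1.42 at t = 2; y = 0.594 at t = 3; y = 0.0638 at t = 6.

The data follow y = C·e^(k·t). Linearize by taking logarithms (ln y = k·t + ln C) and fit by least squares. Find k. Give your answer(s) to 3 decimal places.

k = -0.762

Linearized form: ln y = k·t + ln C. From the 4 transformed points,
Σt = 11.0000, Σ(t)² = 49.0000, Σln y = -1.1222, Σt·ln y = -17.3733.
Normal system: [[49.0000, 11.0000]; [11.0000, 4]]·[k, ln C]ᵀ = [-17.3733, -1.1222]ᵀ.
Δ = 49.0000·4 − (11.0000)² = 75.0000; k = (-17.3733·4 − 11.0000·-1.1222)/75.0000 = -0.76199, ln C = (49.0000·-1.1222 − 11.0000·-17.3733)/75.0000 = 1.81494.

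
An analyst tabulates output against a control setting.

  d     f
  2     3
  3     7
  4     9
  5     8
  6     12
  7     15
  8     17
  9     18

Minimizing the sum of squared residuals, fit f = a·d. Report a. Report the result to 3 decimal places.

Normal-equation sums: Σd·d = 284.
Moment sums: Σd·f = 578.
a = 578/284 = 2.03521.

a = 2.035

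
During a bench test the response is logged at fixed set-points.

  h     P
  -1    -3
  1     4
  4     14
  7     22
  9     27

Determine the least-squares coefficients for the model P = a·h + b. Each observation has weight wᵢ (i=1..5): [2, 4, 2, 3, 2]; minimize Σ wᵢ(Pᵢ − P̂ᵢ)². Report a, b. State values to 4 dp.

a = 2.9972, b = 0.8569

With design matrix M, MᵀWM = [[347, 49]; [49, 13]] and MᵀWP = [1082, 158]ᵀ.
Eliminating b: 13·(row 1) − 49·(row 2) gives 2110·a = 13·1082 − 49·158 = 6324, so a = 3162/1055.
Then b = (158 − 49·(3162/1055))/13 = 904/1055.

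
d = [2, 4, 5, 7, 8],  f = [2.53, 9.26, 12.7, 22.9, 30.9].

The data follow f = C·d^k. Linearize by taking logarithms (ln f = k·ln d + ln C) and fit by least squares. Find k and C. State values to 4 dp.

With ln fᵢ as the transformed response and ln dᵢ as the regressor:
XᵀX = [[13.1032, 7.7142]; [7.7142, 5]], rhs = [21.0464, 12.2574]ᵀ  (here Σln d = 7.7142, Σ(ln d)² = 13.1032, Σln f = 12.2574, Σln d·ln f = 21.0464).
Solving (det = 6.0066): k = 1.77727, ln C = -0.29057, so C = exp(-0.29057) = 0.74784.

k = 1.7773, C = 0.7478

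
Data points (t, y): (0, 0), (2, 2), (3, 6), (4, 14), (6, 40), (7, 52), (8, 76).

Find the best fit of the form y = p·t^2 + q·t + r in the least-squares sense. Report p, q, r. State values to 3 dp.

Entries of AᵀA: Σt^2·t^2 = 8146, Σt^2·t = 1170, Σt^2 = 178, Σt·t = 178, Σt = 30, Σ1 = 7.
Right-hand side: Σt^2·y = 9138, Σt·y = 1290, Σy = 190.
So AᵀA·[p, q, r]ᵀ = Aᵀy: [[8146, 1170, 178]; [1170, 178, 30]; [178, 30, 7]]·[p, q, r]ᵀ = [9138, 1290, 190]ᵀ.
Inverting the 3×3 Gram matrix, [p, q, r]ᵀ = [1199/822, -655/274, 122/411]ᵀ.

p = 1.459, q = -2.391, r = 0.297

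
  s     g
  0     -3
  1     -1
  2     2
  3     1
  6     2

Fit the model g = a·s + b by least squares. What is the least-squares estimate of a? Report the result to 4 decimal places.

a = 0.7358

From the data, Σs·s = 50, Σs = 12, Σ1 = 5.
For Mᵀg: Σs·g = 18, Σg = 1.
So MᵀM·[a, b]ᵀ = Mᵀg: [[50, 12]; [12, 5]]·[a, b]ᵀ = [18, 1]ᵀ.
Δ = 50·5 − 12² = 106.
a = (18·5 − 12·1)/106 = 39/53; b = (50·1 − 12·18)/106 = -83/53.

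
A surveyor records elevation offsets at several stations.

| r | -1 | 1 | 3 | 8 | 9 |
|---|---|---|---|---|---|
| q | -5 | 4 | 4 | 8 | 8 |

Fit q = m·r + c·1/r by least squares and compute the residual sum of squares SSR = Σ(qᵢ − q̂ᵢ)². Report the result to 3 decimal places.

The normal system MᵀM·[m, c]ᵀ = Mᵀq is [[156, 5]; [5, 11089/5184]]·[m, c]ᵀ = [157, 110/9]ᵀ.
Eliminating c: (11089/5184)·(row 1) − 5·(row 2) gives (133357/432)·m = (11089/5184)·157 − 5·(110/9) = 1424173/5184, so m = 1424173/1600284.
Then c = ((110/9) − 5·(1424173/1600284))/(11089/5184) = 484560/133357.
Residuals: -762527/1600284, -837757/1600284, 63459/533428, 170512/400071, -220455/533428; SSR = 1388579/1600284.

SSR = 0.868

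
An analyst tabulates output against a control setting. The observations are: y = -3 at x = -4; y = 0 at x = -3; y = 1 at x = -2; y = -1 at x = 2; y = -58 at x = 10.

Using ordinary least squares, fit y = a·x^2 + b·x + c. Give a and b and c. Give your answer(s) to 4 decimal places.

The normal equations are: 10369·a + 909·b + 133·c = -5848;  909·a + 133·b + 3·c = -572;  133·a + 3·b + 5·c = -61.
Inverting the 3×3 Gram matrix, [a, b, c]ᵀ = [-276047/521702, -384307/521702, 604335/260851]ᵀ.

a = -0.5291, b = -0.7366, c = 2.3168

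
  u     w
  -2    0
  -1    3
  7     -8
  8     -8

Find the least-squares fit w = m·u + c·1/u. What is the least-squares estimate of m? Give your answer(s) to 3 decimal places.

The normal system AᵀA·[m, c]ᵀ = Aᵀw is [[118, 4]; [4, 4033/3136]]·[m, c]ᵀ = [-123, -36/7]ᵀ.
Determinant 118·(4033/3136) − 4² = 212859/1568.
m = ((-123)·(4033/3136) − 4·(-36/7))/(212859/1568) = -2147/2118; c = (118·(-36/7) − 4·(-123))/(212859/1568) = -896/1059.

m = -1.014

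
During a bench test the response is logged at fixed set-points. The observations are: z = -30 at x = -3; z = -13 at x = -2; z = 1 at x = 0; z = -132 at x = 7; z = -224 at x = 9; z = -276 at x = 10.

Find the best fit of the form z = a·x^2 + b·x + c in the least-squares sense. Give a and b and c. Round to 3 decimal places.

a = -2.919, b = 1.405, c = 0.961

From the data, Σx^2·x^2 = 19059, Σx^2·x = 2037, Σx^2 = 243, Σx·x = 243, Σx = 21, Σ1 = 6.
For Aᵀz: Σx^2·z = -52534, Σx·z = -5584, Σz = -674.
AᵀA·[a, b, c]ᵀ = Aᵀz becomes [[19059, 2037, 243]; [2037, 243, 21]; [243, 21, 6]]·[a, b, c]ᵀ = [-52534, -5584, -674]ᵀ.
Solving the 3×3 system (Gaussian elimination) gives a = -1331/456, b = 72421/51528, c = 2064/2147.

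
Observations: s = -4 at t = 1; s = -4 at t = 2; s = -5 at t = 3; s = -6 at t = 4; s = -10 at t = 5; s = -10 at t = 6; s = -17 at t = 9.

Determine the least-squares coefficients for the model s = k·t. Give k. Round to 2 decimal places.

k = -1.83

Sums needed: Σt·t = 172.
Right-hand side: Σt·s = -314.
So XᵀX·[k]ᵀ = Xᵀs: [[172]]·[k]ᵀ = [-314]ᵀ.
Hence k = -314 / 172 ≈ -1.82558.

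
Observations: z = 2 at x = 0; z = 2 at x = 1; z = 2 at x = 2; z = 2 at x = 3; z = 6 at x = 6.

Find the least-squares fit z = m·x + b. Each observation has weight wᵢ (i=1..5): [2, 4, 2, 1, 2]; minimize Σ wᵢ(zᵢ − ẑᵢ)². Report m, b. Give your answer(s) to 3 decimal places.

Forming AᵀWA = [[93, 23]; [23, 11]] and AᵀWz = [94, 30]ᵀ gives AᵀWA·[m, b]ᵀ = AᵀWz.
det = 93·11 − 23² = 494.
m = (94·11 − 23·30)/494 = 172/247; b = (93·30 − 23·94)/494 = 314/247.

m = 0.696, b = 1.271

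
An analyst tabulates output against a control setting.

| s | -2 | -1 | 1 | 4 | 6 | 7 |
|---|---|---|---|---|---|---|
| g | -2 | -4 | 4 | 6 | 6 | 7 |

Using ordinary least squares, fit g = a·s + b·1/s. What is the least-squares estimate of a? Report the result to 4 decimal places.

From the data, Σs·s = 107, Σs·1/s = 6, Σ1/s·1/s = 16657/7056.
Right-hand side: Σs·g = 121, Σ1/s·g = 25/2.
So MᵀM·[a, b]ᵀ = Mᵀg: [[107, 6]; [6, 16657/7056]]·[a, b]ᵀ = [121, 25/2]ᵀ.
Δ = 107·(16657/7056) − 6² = 1528283/7056.
a = (121·(16657/7056) − 6·(25/2))/(1528283/7056) = 1486297/1528283; b = (107·(25/2) − 6·121)/(1528283/7056) = 4314744/1528283.

a = 0.9725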